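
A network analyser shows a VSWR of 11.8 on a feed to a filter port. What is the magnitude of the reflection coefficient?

|Γ| ≈ 0.844

|Γ| = (S − 1)/(S + 1) = (11.8 − 1)/(11.8 + 1) = 10.8/12.8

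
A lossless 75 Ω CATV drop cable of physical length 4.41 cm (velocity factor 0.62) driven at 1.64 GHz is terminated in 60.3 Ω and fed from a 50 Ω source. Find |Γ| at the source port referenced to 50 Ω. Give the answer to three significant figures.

|Γ| ≈ 0.211

λ = v/f = 0.62·c / 1.64 GHz = 0.113 m
βl = 2π·l/λ = 2π × 0.389 = 140°
tan(βl) = -0.84
Z_in = Z_0·(Z_L + jZ_0·tanβl)/(Z_0 + jZ_L·tanβl) = 70.6 − j15.3 Ω
Γ_s = (Z_in − Z_s)/(Z_in + Z_s) = (20.6 − j15.3)/(121 − j15.3), |Γ_s| = 0.211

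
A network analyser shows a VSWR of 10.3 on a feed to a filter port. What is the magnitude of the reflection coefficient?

|Γ| ≈ 0.823

|Γ| = (S − 1)/(S + 1) = (10.3 − 1)/(10.3 + 1) = 9.3/11.3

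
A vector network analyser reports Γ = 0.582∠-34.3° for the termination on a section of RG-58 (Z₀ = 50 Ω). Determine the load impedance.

Z_L ≈ 87.7 − j87 Ω

Z_L = Z_0·(1 + Γ)/(1 − Γ) = 50·(1.48 − j0.328)/(0.519 + j0.328)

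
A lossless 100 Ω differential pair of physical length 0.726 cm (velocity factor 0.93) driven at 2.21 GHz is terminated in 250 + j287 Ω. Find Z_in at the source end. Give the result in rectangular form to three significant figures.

Z_in ≈ 318 − j293 Ω

λ = v/f = 0.93·c / 2.21 GHz = 0.126 m
βl = 2π·l/λ = 2π × 0.0575 = 20.7°
tan(βl) = tan(20.7°) = 0.378
Z_in = Z_0·(Z_L + jZ_0·tanβl)/(Z_0 + jZ_L·tanβl)
     = 100·(250 + j325)/(-8.46 + j94.5)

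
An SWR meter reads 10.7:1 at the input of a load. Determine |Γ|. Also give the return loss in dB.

|Γ| = (S − 1)/(S + 1) = (10.7 − 1)/(10.7 + 1) = 9.7/11.7
RL = −20·log₁₀|Γ| = −20·log₁₀(0.829)

|Γ| ≈ 0.829; return loss ≈ 1.63 dB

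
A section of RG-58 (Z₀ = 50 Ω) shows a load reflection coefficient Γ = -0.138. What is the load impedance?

Z_L = Z_0·(1 + Γ)/(1 − Γ) = 50·(0.862)/(1.14)

Z_L ≈ 37.9 Ω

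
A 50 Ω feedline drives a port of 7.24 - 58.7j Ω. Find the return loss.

RL ≈ 1.05 dB

Γ = (-42.76 − j58.7)/(57.24 − j58.7), |Γ| = 0.886
RL = −20·log₁₀|Γ| = −20·log₁₀(0.886)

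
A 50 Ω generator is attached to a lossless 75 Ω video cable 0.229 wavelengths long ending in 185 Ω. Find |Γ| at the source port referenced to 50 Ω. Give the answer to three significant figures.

βl = 2π × 0.229 = 82.4°
tan(βl) = 7.53
Z_in = Z_0·(Z_L + jZ_0·tanβl)/(Z_0 + jZ_L·tanβl) = 30.9 − j8.29 Ω
Γ_s = (Z_in − Z_s)/(Z_in + Z_s) = (-19.1 − j8.29)/(80.9 − j8.29), |Γ_s| = 0.257

|Γ| ≈ 0.257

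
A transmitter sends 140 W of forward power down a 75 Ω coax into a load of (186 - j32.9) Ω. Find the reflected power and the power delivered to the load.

|Γ| = |(111 − j32.9)/(261 − j32.9)| = 0.44
|Γ|² = 0.194
P_refl = |Γ|²·P_inc = 27.1 W, P_del = (1 − |Γ|²)·P_inc = 113 W

P_reflected ≈ 27.1 W; P_delivered ≈ 113 W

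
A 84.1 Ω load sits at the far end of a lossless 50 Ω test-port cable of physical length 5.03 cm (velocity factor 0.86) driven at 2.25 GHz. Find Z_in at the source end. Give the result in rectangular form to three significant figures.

λ = v/f = 0.86·c / 2.25 GHz = 0.115 m
βl = 2π·l/λ = 2π × 0.439 = 158°
tan(βl) = tan(158°) = -0.406
Z_in = Z_0·(Z_L + jZ_0·tanβl)/(Z_0 + jZ_L·tanβl)
     = 50·(84.1 − j20.3)/(50 − j34.1)

Z_in ≈ 66.8 + j25.3 Ω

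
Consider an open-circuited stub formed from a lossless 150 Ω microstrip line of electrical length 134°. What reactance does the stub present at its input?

X_in ≈ 145 Ω (inductive)

tan(βl) = -1.04
For an open-circuited stub, Z_in = −jZ_0·cot(βl) = −jZ_0/tan(βl)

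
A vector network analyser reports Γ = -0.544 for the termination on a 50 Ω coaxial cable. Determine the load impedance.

Z_L ≈ 14.8 Ω

Z_L = Z_0·(1 + Γ)/(1 − Γ) = 50·(0.456)/(1.54)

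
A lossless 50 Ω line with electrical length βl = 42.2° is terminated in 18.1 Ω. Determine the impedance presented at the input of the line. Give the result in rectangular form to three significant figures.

Z_in ≈ 29.8 + j35.6 Ω

tan(βl) = tan(42.2°) = 0.907
Z_in = Z_0·(Z_L + jZ_0·tanβl)/(Z_0 + jZ_L·tanβl)
     = 50·(18.1 + j45.3)/(50 + j16.4)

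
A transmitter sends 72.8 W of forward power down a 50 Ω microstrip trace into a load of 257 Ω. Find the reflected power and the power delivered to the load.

Γ = (257 − 50)/(257 + 50) = 0.674
|Γ|² = 0.455
P_refl = |Γ|²·P_inc = 33.1 W, P_del = (1 − |Γ|²)·P_inc = 39.7 W

P_reflected ≈ 33.1 W; P_delivered ≈ 39.7 W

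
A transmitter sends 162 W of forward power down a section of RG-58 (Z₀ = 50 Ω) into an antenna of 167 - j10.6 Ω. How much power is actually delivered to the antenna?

|Γ| = |(117 − j10.6)/(217 − j10.6)| = 0.541
|Γ|² = 0.292
P_refl = |Γ|²·P_inc = 47.4 W, P_del = (1 − |Γ|²)·P_inc = 115 W

P_delivered ≈ 115 W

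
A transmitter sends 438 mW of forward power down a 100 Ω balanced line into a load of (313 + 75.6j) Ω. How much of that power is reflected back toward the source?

|Γ| = |(213 + j75.6)/(413 + j75.6)| = 0.538
|Γ|² = 0.29
P_refl = |Γ|²·P_inc = 127 mW, P_del = (1 − |Γ|²)·P_inc = 311 mW

P_reflected ≈ 127 mW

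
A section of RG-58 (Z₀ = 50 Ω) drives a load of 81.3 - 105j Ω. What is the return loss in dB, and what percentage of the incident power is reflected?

Γ = (31.3 − j105)/(131.3 − j105), |Γ| = 0.652
RL = −20·log₁₀(0.652) = 3.72 dB
P_refl/P_inc = |Γ|² = 0.425

RL ≈ 3.72 dB; 42.5% of incident power reflected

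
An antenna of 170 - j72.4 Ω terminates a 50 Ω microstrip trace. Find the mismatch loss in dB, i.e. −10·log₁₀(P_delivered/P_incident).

Γ = (120 − j72.4)/(220 − j72.4), |Γ| = 0.605
|Γ|² = 0.366, so P_del/P_inc = 1 − |Γ|² = 0.634
ML = −10·log₁₀(1 − |Γ|²)

mismatch loss ≈ 1.98 dB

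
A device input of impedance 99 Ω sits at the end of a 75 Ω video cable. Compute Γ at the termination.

Γ = 0.138

Γ = (Z_L − Z_0)/(Z_L + Z_0) = (99 − 75)/(99 + 75) = 24/174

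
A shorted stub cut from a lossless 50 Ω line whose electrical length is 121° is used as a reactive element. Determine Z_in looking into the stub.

Z_in ≈ −j83.2 Ω

tan(βl) = -1.66
For a shorted stub, Z_in = jZ_0·tan(βl)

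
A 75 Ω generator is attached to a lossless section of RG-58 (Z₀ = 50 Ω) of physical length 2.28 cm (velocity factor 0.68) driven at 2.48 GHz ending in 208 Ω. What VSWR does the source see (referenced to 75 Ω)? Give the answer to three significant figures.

VSWR ≈ 6.14

λ = v/f = 0.68·c / 2.48 GHz = 0.0823 m
βl = 2π·l/λ = 2π × 0.277 = 99.8°
tan(βl) = -5.8
Z_in = Z_0·(Z_L + jZ_0·tanβl)/(Z_0 + jZ_L·tanβl) = 12.4 + j8.11 Ω
Γ_s = (Z_in − Z_s)/(Z_in + Z_s) = (-62.6 + j8.11)/(87.4 + j8.11), |Γ_s| = 0.72
VSWR = (1 + |Γ_s|)/(1 − |Γ_s|)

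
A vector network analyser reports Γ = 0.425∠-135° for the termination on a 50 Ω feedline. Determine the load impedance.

Z_L ≈ 23 − j16.9 Ω

Z_L = Z_0·(1 + Γ)/(1 − Γ) = 50·(0.699 − j0.301)/(1.3 + j0.301)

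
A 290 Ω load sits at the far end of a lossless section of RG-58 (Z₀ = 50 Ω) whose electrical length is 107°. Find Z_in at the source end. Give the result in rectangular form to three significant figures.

tan(βl) = tan(107°) = -3.27
Z_in = Z_0·(Z_L + jZ_0·tanβl)/(Z_0 + jZ_L·tanβl)
     = 50·(290 − j164)/(50 − j949)

Z_in ≈ 9.4 + j14.8 Ω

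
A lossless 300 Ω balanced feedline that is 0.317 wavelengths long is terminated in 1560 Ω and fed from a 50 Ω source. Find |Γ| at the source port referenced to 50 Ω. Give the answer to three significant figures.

|Γ| ≈ 0.742

βl = 2π × 0.317 = 114°
tan(βl) = -2.23
Z_in = Z_0·(Z_L + jZ_0·tanβl)/(Z_0 + jZ_L·tanβl) = 68.7 + j128 Ω
Γ_s = (Z_in − Z_s)/(Z_in + Z_s) = (18.7 + j128)/(119 + j128), |Γ_s| = 0.742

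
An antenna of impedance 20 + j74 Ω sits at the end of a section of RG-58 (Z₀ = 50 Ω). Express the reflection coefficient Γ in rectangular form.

Γ = (Z_L − Z_0)/(Z_L + Z_0) = (-30 + j74)/(70 + j74)

Γ ≈ 0.325 + j0.713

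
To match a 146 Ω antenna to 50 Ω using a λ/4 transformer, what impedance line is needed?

Z_qwt = √(Z_0·R_L) = √(50 × 146) = √7300

Z_qwt ≈ 85.4 Ω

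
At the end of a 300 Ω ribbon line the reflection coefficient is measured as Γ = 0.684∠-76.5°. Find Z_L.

Z_L ≈ 139 − j347 Ω

Z_L = Z_0·(1 + Γ)/(1 − Γ) = 300·(1.16 − j0.665)/(0.84 + j0.665)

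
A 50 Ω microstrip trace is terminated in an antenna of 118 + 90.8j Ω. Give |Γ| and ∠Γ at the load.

Γ = (Z_L − Z_0)/(Z_L + Z_0) = (68 + j90.8)/(168 + j90.8)
|Γ| = 113/191 = 0.594

Γ ≈ 0.594 ∠ 24.8°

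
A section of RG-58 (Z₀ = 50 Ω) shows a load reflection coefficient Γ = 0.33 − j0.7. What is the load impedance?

Z_L ≈ 21.4 − j74.6 Ω

Z_L = Z_0·(1 + Γ)/(1 − Γ) = 50·(1.33 − j0.7)/(0.67 + j0.7)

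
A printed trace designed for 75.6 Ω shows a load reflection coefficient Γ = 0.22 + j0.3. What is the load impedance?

Z_L ≈ 93.3 + j64.9 Ω

Z_L = Z_0·(1 + Γ)/(1 − Γ) = 75.6·(1.22 + j0.3)/(0.78 − j0.3)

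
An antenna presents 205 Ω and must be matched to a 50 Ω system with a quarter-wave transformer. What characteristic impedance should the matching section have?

Z_qwt ≈ 101 Ω

Z_qwt = √(Z_0·R_L) = √(50 × 205) = √10250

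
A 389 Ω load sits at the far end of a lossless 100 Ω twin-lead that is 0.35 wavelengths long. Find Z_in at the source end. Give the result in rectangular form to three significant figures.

βl = 2π × 0.35 = 126°
tan(βl) = tan(126°) = -1.38
Z_in = Z_0·(Z_L + jZ_0·tanβl)/(Z_0 + jZ_L·tanβl)
     = 100·(389 − j138)/(100 − j535)

Z_in ≈ 38 + j65.6 Ω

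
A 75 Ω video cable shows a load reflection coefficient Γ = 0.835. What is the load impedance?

Z_L = Z_0·(1 + Γ)/(1 − Γ) = 75·(1.83)/(0.165)

Z_L ≈ 834 Ω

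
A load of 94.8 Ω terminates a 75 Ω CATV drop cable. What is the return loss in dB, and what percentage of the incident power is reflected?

Γ = (94.8 − 75)/(94.8 + 75) = 0.117
RL = −20·log₁₀(0.117) = 18.7 dB
P_refl/P_inc = |Γ|² = 0.0136

RL ≈ 18.7 dB; 1.36% of incident power reflected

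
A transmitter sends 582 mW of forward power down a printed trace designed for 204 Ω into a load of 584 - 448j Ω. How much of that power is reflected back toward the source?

|Γ| = |(380 − j448)/(788 − j448)| = 0.648
|Γ|² = 0.42
P_refl = |Γ|²·P_inc = 244 mW, P_del = (1 − |Γ|²)·P_inc = 338 mW

P_reflected ≈ 244 mW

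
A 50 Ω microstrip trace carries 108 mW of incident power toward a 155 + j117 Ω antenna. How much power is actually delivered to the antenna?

|Γ| = |(105 + j117)/(205 + j117)| = 0.666
|Γ|² = 0.444
P_refl = |Γ|²·P_inc = 47.9 mW, P_del = (1 − |Γ|²)·P_inc = 60.1 mW

P_delivered ≈ 60.1 mW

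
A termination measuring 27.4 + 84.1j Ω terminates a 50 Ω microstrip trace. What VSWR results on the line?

Γ = (Z_L − Z_0)/(Z_L + Z_0) = (-22.6 + j84.1)/(77.4 + j84.1)
|Γ| = 87.1/114 = 0.762
VSWR = (1 + |Γ|)/(1 − |Γ|) = 1.76/0.238

VSWR ≈ 7.4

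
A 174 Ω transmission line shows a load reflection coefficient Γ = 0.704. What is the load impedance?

Z_L ≈ 1000 Ω

Z_L = Z_0·(1 + Γ)/(1 − Γ) = 174·(1.7)/(0.296)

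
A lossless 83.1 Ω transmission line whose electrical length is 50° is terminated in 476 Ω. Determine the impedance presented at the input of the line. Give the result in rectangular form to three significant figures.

Z_in ≈ 24.2 − j66.2 Ω

tan(βl) = tan(50°) = 1.19
Z_in = Z_0·(Z_L + jZ_0·tanβl)/(Z_0 + jZ_L·tanβl)
     = 83.1·(476 + j99)/(83.1 + j567)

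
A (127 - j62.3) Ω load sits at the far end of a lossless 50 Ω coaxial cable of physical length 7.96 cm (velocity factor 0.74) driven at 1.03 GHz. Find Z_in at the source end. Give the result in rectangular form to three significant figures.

Z_in ≈ 36.2 + j51 Ω

λ = v/f = 0.74·c / 1.03 GHz = 0.216 m
βl = 2π·l/λ = 2π × 0.369 = 133°
tan(βl) = tan(133°) = -1.07
Z_in = Z_0·(Z_L + jZ_0·tanβl)/(Z_0 + jZ_L·tanβl)
     = 50·(127 − j116)/(-16.9 − j136)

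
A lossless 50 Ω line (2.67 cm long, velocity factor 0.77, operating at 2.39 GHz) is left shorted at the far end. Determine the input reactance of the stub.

λ = v/f = 0.77·c / 2.39 GHz = 0.0967 m
βl = 2π·l/λ = 2π × 0.276 = 99.4°
tan(βl) = -6.01
For a shorted stub, Z_in = jZ_0·tan(βl)

X_in ≈ -300 Ω (capacitive)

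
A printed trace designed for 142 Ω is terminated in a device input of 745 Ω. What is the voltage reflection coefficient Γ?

Γ = 0.68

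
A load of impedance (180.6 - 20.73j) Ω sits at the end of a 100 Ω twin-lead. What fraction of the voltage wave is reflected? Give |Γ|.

|Γ| ≈ 0.296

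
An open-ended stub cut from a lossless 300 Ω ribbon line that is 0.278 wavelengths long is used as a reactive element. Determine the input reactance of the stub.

X_in ≈ 53.3 Ω (inductive)

βl = 2π × 0.278 = 100°
tan(βl) = -5.63
For an open-ended stub, Z_in = −jZ_0·cot(βl) = −jZ_0/tan(βl)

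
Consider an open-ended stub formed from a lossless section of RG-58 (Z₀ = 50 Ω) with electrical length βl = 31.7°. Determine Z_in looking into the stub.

Z_in ≈ −j81 Ω

tan(βl) = 0.618
For an open-ended stub, Z_in = −jZ_0·cot(βl) = −jZ_0/tan(βl)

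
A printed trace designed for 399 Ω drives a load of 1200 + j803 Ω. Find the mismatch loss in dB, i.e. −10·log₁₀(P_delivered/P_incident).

mismatch loss ≈ 2.23 dB

Γ = (801 + j803)/(1599 + j803), |Γ| = 0.634
|Γ|² = 0.402, so P_del/P_inc = 1 − |Γ|² = 0.598
ML = −10·log₁₀(1 − |Γ|²)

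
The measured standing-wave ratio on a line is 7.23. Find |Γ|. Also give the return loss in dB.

|Γ| = (S − 1)/(S + 1) = (7.23 − 1)/(7.23 + 1) = 6.23/8.23
RL = −20·log₁₀|Γ| = −20·log₁₀(0.757)

|Γ| ≈ 0.757; return loss ≈ 2.42 dB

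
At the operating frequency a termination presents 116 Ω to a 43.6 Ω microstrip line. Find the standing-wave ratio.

VSWR ≈ 2.66

Γ = (116 − 43.6)/(116 + 43.6) = 0.454
VSWR = (1 + 0.454)/(1 − 0.454)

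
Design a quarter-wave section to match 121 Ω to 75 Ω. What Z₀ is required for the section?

Z_qwt = √(Z_0·R_L) = √(75 × 121) = √9075

Z_qwt ≈ 95.3 Ω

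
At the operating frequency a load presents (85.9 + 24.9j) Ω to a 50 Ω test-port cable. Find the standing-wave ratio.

Γ = (Z_L − Z_0)/(Z_L + Z_0) = (35.9 + j24.9)/(135.9 + j24.9)
|Γ| = 43.7/138 = 0.316
VSWR = (1 + |Γ|)/(1 − |Γ|) = 1.32/0.684

VSWR ≈ 1.92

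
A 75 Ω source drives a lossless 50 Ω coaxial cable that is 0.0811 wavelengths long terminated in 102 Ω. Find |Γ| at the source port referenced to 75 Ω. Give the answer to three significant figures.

βl = 2π × 0.0811 = 29.2°
tan(βl) = 0.559
Z_in = Z_0·(Z_L + jZ_0·tanβl)/(Z_0 + jZ_L·tanβl) = 58.2 − j38.4 Ω
Γ_s = (Z_in − Z_s)/(Z_in + Z_s) = (-16.8 − j38.4)/(133 − j38.4), |Γ_s| = 0.302

|Γ| ≈ 0.302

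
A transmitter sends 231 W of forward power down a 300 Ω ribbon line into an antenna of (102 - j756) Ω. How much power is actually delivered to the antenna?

|Γ| = |(-198 − j756)/(402 − j756)| = 0.913
|Γ|² = 0.833
P_refl = |Γ|²·P_inc = 192 W, P_del = (1 − |Γ|²)·P_inc = 38.6 W

P_delivered ≈ 38.6 W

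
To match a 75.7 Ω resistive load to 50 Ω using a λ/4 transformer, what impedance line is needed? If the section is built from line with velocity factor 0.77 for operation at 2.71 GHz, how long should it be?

Z_qwt ≈ 61.5 Ω; length ≈ 2.13 cm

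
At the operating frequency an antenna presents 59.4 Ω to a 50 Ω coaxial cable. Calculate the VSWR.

VSWR ≈ 1.19

Γ = (59.4 − 50)/(59.4 + 50) = 0.0859
VSWR = (1 + 0.0859)/(1 − 0.0859)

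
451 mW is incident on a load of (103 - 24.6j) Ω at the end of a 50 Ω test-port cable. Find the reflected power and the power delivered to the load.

P_reflected ≈ 64.1 mW; P_delivered ≈ 387 mW

|Γ| = |(53 − j24.6)/(153 − j24.6)| = 0.377
|Γ|² = 0.142
P_refl = |Γ|²·P_inc = 64.1 mW, P_del = (1 − |Γ|²)·P_inc = 387 mW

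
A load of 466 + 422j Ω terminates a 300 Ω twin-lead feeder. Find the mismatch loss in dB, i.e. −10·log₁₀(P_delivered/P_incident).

mismatch loss ≈ 1.36 dB

Γ = (166 + j422)/(766 + j422), |Γ| = 0.519
|Γ|² = 0.269, so P_del/P_inc = 1 − |Γ|² = 0.731
ML = −10·log₁₀(1 − |Γ|²)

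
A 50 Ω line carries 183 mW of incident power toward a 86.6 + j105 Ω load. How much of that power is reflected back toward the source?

|Γ| = |(36.6 + j105)/(136.6 + j105)| = 0.645
|Γ|² = 0.417
P_refl = |Γ|²·P_inc = 76.2 mW, P_del = (1 − |Γ|²)·P_inc = 107 mW

P_reflected ≈ 76.2 mW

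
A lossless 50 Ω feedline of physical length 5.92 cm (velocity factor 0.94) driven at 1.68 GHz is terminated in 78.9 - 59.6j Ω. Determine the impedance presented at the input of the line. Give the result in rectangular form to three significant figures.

Z_in ≈ 46.1 + j50.5 Ω

λ = v/f = 0.94·c / 1.68 GHz = 0.168 m
βl = 2π·l/λ = 2π × 0.353 = 127°
tan(βl) = tan(127°) = -1.33
Z_in = Z_0·(Z_L + jZ_0·tanβl)/(Z_0 + jZ_L·tanβl)
     = 50·(78.9 − j126)/(-29.2 − j105)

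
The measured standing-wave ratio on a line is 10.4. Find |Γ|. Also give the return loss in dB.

|Γ| = (S − 1)/(S + 1) = (10.4 − 1)/(10.4 + 1) = 9.4/11.4
RL = −20·log₁₀|Γ| = −20·log₁₀(0.825)

|Γ| ≈ 0.825; return loss ≈ 1.68 dB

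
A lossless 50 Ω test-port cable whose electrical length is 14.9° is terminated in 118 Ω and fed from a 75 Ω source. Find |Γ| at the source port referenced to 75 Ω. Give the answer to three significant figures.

|Γ| ≈ 0.27

tan(βl) = 0.266
Z_in = Z_0·(Z_L + jZ_0·tanβl)/(Z_0 + jZ_L·tanβl) = 90.6 − j43.6 Ω
Γ_s = (Z_in − Z_s)/(Z_in + Z_s) = (15.6 − j43.6)/(166 − j43.6), |Γ_s| = 0.27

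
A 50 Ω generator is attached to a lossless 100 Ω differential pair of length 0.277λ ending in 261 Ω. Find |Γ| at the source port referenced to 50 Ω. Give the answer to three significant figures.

|Γ| ≈ 0.2

βl = 2π × 0.277 = 99.7°
tan(βl) = -5.84
Z_in = Z_0·(Z_L + jZ_0·tanβl)/(Z_0 + jZ_L·tanβl) = 39.3 + j14.6 Ω
Γ_s = (Z_in − Z_s)/(Z_in + Z_s) = (-10.7 + j14.6)/(89.3 + j14.6), |Γ_s| = 0.2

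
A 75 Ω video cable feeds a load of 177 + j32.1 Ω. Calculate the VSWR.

Γ = (Z_L − Z_0)/(Z_L + Z_0) = (102 + j32.1)/(252 + j32.1)
|Γ| = 107/254 = 0.421
VSWR = (1 + |Γ|)/(1 − |Γ|) = 1.42/0.579

VSWR ≈ 2.45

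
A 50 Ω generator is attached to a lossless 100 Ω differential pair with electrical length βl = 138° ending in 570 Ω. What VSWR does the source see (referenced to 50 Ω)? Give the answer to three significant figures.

VSWR ≈ 7.65

tan(βl) = -0.9
Z_in = Z_0·(Z_L + jZ_0·tanβl)/(Z_0 + jZ_L·tanβl) = 37.8 + j104 Ω
Γ_s = (Z_in − Z_s)/(Z_in + Z_s) = (-12.2 + j104)/(87.8 + j104), |Γ_s| = 0.769
VSWR = (1 + |Γ_s|)/(1 − |Γ_s|)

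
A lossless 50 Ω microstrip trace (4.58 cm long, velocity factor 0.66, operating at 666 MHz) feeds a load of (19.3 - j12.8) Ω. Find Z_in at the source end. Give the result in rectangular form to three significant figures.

λ = v/f = 0.66·c / 666 MHz = 0.297 m
βl = 2π·l/λ = 2π × 0.154 = 55.5°
tan(βl) = tan(55.5°) = 1.45
Z_in = Z_0·(Z_L + jZ_0·tanβl)/(Z_0 + jZ_L·tanβl)
     = 50·(19.3 + j59.8)/(68.6 + j28)

Z_in ≈ 27.3 + j32.4 Ω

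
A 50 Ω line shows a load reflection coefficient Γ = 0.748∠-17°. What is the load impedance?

Z_L = Z_0·(1 + Γ)/(1 − Γ) = 50·(1.72 − j0.219)/(0.285 + j0.219)

Z_L ≈ 171 − j170 Ω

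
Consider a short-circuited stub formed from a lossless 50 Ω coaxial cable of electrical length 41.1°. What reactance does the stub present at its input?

X_in ≈ 43.6 Ω (inductive)

tan(βl) = 0.872
For a short-circuited stub, Z_in = jZ_0·tan(βl)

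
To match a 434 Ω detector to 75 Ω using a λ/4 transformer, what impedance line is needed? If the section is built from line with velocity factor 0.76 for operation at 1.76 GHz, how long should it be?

Z_qwt = √(Z_0·R_L) = √(75 × 434) = √32550
λ = 0.76·c/f = 0.13 m, so l = λ/4 = 0.0324 m

Z_qwt ≈ 180 Ω; length ≈ 3.24 cm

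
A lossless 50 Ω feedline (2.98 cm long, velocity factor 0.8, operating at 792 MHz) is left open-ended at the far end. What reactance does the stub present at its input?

λ = v/f = 0.8·c / 792 MHz = 0.303 m
βl = 2π·l/λ = 2π × 0.0983 = 35.4°
tan(βl) = 0.711
For an open-ended stub, Z_in = −jZ_0·cot(βl) = −jZ_0/tan(βl)

X_in ≈ -70.4 Ω (capacitive)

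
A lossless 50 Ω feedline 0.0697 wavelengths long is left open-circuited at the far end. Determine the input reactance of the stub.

βl = 2π × 0.0697 = 25.1°
tan(βl) = 0.468
For an open-circuited stub, Z_in = −jZ_0·cot(βl) = −jZ_0/tan(βl)

X_in ≈ -107 Ω (capacitive)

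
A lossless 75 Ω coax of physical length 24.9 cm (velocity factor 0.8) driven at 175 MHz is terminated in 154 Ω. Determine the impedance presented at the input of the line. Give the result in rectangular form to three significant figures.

λ = v/f = 0.8·c / 175 MHz = 1.37 m
βl = 2π·l/λ = 2π × 0.182 = 65.4°
tan(βl) = tan(65.4°) = 2.18
Z_in = Z_0·(Z_L + jZ_0·tanβl)/(Z_0 + jZ_L·tanβl)
     = 75·(154 + j164)/(75 + j336)

Z_in ≈ 42.1 − j25 Ω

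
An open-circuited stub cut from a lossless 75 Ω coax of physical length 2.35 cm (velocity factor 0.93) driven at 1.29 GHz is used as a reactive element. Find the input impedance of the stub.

Z_in ≈ −j92.2 Ω

λ = v/f = 0.93·c / 1.29 GHz = 0.216 m
βl = 2π·l/λ = 2π × 0.109 = 39.1°
tan(βl) = 0.813
For an open-circuited stub, Z_in = −jZ_0·cot(βl) = −jZ_0/tan(βl)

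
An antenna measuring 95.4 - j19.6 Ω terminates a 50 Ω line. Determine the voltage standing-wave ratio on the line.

Γ = (Z_L − Z_0)/(Z_L + Z_0) = (45.4 − j19.6)/(145.4 − j19.6)
|Γ| = 49.5/147 = 0.337
VSWR = (1 + |Γ|)/(1 − |Γ|) = 1.34/0.663

VSWR ≈ 2.02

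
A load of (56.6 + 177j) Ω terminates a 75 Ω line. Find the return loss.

Γ = (-18.4 + j177)/(131.6 + j177), |Γ| = 0.807
RL = −20·log₁₀|Γ| = −20·log₁₀(0.807)

RL ≈ 1.86 dB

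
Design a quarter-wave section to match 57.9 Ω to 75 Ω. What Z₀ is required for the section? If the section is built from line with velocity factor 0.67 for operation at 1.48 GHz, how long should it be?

Z_qwt = √(Z_0·R_L) = √(75 × 57.9) = √4342
λ = 0.67·c/f = 0.136 m, so l = λ/4 = 0.034 m

Z_qwt ≈ 65.9 Ω; length ≈ 3.4 cm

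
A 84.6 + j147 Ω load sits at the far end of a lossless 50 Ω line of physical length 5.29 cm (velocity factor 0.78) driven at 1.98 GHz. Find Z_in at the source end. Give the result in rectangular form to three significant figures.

Z_in ≈ 21.7 + j71.1 Ω

λ = v/f = 0.78·c / 1.98 GHz = 0.118 m
βl = 2π·l/λ = 2π × 0.448 = 161°
tan(βl) = tan(161°) = -0.342
Z_in = Z_0·(Z_L + jZ_0·tanβl)/(Z_0 + jZ_L·tanβl)
     = 50·(84.6 + j130)/(100 − j28.9)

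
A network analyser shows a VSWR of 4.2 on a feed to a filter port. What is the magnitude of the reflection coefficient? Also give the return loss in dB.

|Γ| ≈ 0.615; return loss ≈ 4.22 dB

|Γ| = (S − 1)/(S + 1) = (4.2 − 1)/(4.2 + 1) = 3.2/5.2
RL = −20·log₁₀|Γ| = −20·log₁₀(0.615)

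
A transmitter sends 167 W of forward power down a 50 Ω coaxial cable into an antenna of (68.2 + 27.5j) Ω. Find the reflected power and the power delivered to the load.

P_reflected ≈ 12.3 W; P_delivered ≈ 155 W

|Γ| = |(18.2 + j27.5)/(118.2 + j27.5)| = 0.272
|Γ|² = 0.0738
P_refl = |Γ|²·P_inc = 12.3 W, P_del = (1 − |Γ|²)·P_inc = 155 W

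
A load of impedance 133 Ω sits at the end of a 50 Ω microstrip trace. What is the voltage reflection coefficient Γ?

Γ = 0.454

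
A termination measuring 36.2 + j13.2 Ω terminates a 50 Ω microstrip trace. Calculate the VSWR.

Γ = (Z_L − Z_0)/(Z_L + Z_0) = (-13.8 + j13.2)/(86.2 + j13.2)
|Γ| = 19.1/87.2 = 0.219
VSWR = (1 + |Γ|)/(1 − |Γ|) = 1.22/0.781

VSWR ≈ 1.56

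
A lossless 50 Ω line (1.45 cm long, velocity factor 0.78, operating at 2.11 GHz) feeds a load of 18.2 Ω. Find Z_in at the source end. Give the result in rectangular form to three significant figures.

λ = v/f = 0.78·c / 2.11 GHz = 0.111 m
βl = 2π·l/λ = 2π × 0.131 = 47.1°
tan(βl) = tan(47.1°) = 1.07
Z_in = Z_0·(Z_L + jZ_0·tanβl)/(Z_0 + jZ_L·tanβl)
     = 50·(18.2 + j53.7)/(50 + j19.6)

Z_in ≈ 34 + j40.4 Ω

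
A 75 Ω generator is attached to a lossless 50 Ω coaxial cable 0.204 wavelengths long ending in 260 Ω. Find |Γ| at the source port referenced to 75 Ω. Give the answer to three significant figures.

|Γ| ≈ 0.763

βl = 2π × 0.204 = 73.4°
tan(βl) = 3.36
Z_in = Z_0·(Z_L + jZ_0·tanβl)/(Z_0 + jZ_L·tanβl) = 10.4 − j14.3 Ω
Γ_s = (Z_in − Z_s)/(Z_in + Z_s) = (-64.6 − j14.3)/(85.4 − j14.3), |Γ_s| = 0.763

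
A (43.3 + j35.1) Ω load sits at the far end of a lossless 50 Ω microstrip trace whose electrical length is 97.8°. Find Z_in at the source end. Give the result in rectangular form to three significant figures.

tan(βl) = tan(97.8°) = -7.3
Z_in = Z_0·(Z_L + jZ_0·tanβl)/(Z_0 + jZ_L·tanβl)
     = 50·(43.3 − j330)/(306 − j316)

Z_in ≈ 30.3 − j22.5 Ω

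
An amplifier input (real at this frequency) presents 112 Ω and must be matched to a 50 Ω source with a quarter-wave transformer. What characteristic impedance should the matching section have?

Z_qwt = √(Z_0·R_L) = √(50 × 112) = √5600

Z_qwt ≈ 74.8 Ω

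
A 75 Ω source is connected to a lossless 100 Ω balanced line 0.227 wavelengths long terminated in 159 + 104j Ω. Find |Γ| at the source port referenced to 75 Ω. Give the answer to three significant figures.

βl = 2π × 0.227 = 81.7°
tan(βl) = 6.87
Z_in = Z_0·(Z_L + jZ_0·tanβl)/(Z_0 + jZ_L·tanβl) = 48.8 − j42 Ω
Γ_s = (Z_in − Z_s)/(Z_in + Z_s) = (-26.2 − j42)/(124 − j42), |Γ_s| = 0.379

|Γ| ≈ 0.379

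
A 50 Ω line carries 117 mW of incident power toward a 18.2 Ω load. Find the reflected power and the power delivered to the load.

P_reflected ≈ 25.4 mW; P_delivered ≈ 91.6 mW

Γ = (18.2 − 50)/(18.2 + 50) = -0.466
|Γ|² = 0.217
P_refl = |Γ|²·P_inc = 25.4 mW, P_del = (1 − |Γ|²)·P_inc = 91.6 mW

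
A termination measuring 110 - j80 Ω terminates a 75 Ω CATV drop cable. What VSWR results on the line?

VSWR ≈ 2.53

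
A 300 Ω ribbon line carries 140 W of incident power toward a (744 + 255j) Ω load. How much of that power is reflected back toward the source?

P_reflected ≈ 31.8 W

|Γ| = |(444 + j255)/(1044 + j255)| = 0.476
|Γ|² = 0.227
P_refl = |Γ|²·P_inc = 31.8 W, P_del = (1 − |Γ|²)·P_inc = 108 W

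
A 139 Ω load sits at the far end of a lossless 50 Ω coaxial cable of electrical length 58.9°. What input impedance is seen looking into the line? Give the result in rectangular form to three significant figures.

Z_in ≈ 23.4 − j25.1 Ω

tan(βl) = tan(58.9°) = 1.66
Z_in = Z_0·(Z_L + jZ_0·tanβl)/(Z_0 + jZ_L·tanβl)
     = 50·(139 + j82.9)/(50 + j230)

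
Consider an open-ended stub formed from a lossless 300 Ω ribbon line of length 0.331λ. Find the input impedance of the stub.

Z_in ≈ +j167 Ω

βl = 2π × 0.331 = 119°
tan(βl) = -1.79
For an open-ended stub, Z_in = −jZ_0·cot(βl) = −jZ_0/tan(βl)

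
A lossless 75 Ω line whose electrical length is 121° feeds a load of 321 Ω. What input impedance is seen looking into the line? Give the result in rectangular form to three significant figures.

tan(βl) = tan(121°) = -1.66
Z_in = Z_0·(Z_L + jZ_0·tanβl)/(Z_0 + jZ_L·tanβl)
     = 75·(321 − j125)/(75 − j534)

Z_in ≈ 23.4 + j41.8 Ω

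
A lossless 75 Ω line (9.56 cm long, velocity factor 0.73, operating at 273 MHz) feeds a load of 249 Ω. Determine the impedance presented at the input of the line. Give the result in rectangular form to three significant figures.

λ = v/f = 0.73·c / 273 MHz = 0.802 m
βl = 2π·l/λ = 2π × 0.119 = 42.9°
tan(βl) = tan(42.9°) = 0.929
Z_in = Z_0·(Z_L + jZ_0·tanβl)/(Z_0 + jZ_L·tanβl)
     = 75·(249 + j69.7)/(75 + j231)

Z_in ≈ 44.1 − j66.4 Ω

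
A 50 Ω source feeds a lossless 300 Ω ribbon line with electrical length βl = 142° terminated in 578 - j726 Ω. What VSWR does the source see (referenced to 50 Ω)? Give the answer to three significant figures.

tan(βl) = -0.781
Z_in = Z_0·(Z_L + jZ_0·tanβl)/(Z_0 + jZ_L·tanβl) = 304 + j564 Ω
Γ_s = (Z_in − Z_s)/(Z_in + Z_s) = (254 + j564)/(354 + j564), |Γ_s| = 0.929
VSWR = (1 + |Γ_s|)/(1 − |Γ_s|)

VSWR ≈ 27.1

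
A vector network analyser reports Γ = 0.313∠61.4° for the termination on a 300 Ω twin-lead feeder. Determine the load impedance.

Z_L = Z_0·(1 + Γ)/(1 − Γ) = 300·(1.15 + j0.275)/(0.85 − j0.275)

Z_L ≈ 339 + j207 Ω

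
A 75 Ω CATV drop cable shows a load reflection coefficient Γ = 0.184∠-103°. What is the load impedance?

Z_L = Z_0·(1 + Γ)/(1 − Γ) = 75·(0.959 − j0.179)/(1.04 + j0.179)

Z_L ≈ 64.9 − j24.1 Ω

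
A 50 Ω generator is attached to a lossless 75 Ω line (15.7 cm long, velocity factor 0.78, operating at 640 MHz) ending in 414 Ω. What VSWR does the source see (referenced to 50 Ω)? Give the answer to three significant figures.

λ = v/f = 0.78·c / 640 MHz = 0.366 m
βl = 2π·l/λ = 2π × 0.429 = 155°
tan(βl) = -0.475
Z_in = Z_0·(Z_L + jZ_0·tanβl)/(Z_0 + jZ_L·tanβl) = 64.4 + j133 Ω
Γ_s = (Z_in − Z_s)/(Z_in + Z_s) = (14.4 + j133)/(114 + j133), |Γ_s| = 0.763
VSWR = (1 + |Γ_s|)/(1 − |Γ_s|)

VSWR ≈ 7.45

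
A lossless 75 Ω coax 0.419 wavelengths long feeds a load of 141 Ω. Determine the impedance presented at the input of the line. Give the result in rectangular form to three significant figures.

βl = 2π × 0.419 = 151°
tan(βl) = tan(151°) = -0.558
Z_in = Z_0·(Z_L + jZ_0·tanβl)/(Z_0 + jZ_L·tanβl)
     = 75·(141 − j41.8)/(75 − j78.7)

Z_in ≈ 88 + j50.5 Ω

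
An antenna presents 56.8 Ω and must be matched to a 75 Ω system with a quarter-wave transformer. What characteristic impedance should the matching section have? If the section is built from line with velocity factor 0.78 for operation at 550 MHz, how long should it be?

Z_qwt ≈ 65.3 Ω; length ≈ 10.6 cm

Z_qwt = √(Z_0·R_L) = √(75 × 56.8) = √4260
λ = 0.78·c/f = 0.425 m, so l = λ/4 = 0.106 m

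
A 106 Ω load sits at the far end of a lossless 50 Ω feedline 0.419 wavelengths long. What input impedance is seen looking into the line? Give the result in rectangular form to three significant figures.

Z_in ≈ 57.9 + j40.6 Ω

βl = 2π × 0.419 = 151°
tan(βl) = tan(151°) = -0.558
Z_in = Z_0·(Z_L + jZ_0·tanβl)/(Z_0 + jZ_L·tanβl)
     = 50·(106 − j27.9)/(50 − j59.1)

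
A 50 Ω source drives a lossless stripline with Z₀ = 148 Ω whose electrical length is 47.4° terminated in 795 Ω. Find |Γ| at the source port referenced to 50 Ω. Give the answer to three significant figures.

tan(βl) = 1.09
Z_in = Z_0·(Z_L + jZ_0·tanβl)/(Z_0 + jZ_L·tanβl) = 49.4 − j128 Ω
Γ_s = (Z_in − Z_s)/(Z_in + Z_s) = (-0.598 − j128)/(99.4 − j128), |Γ_s| = 0.789

|Γ| ≈ 0.789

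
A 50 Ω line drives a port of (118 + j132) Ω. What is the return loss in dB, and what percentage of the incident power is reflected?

Γ = (68 + j132)/(168 + j132), |Γ| = 0.695
RL = −20·log₁₀(0.695) = 3.16 dB
P_refl/P_inc = |Γ|² = 0.483

RL ≈ 3.16 dB; 48.3% of incident power reflected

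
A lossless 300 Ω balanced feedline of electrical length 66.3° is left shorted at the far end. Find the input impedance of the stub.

Z_in ≈ +j683 Ω

tan(βl) = 2.28
For a shorted stub, Z_in = jZ_0·tan(βl)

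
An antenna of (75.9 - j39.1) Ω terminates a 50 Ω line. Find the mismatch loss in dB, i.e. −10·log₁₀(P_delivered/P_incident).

Γ = (25.9 − j39.1)/(125.9 − j39.1), |Γ| = 0.356
|Γ|² = 0.127, so P_del/P_inc = 1 − |Γ|² = 0.873
ML = −10·log₁₀(1 − |Γ|²)

mismatch loss ≈ 0.588 dB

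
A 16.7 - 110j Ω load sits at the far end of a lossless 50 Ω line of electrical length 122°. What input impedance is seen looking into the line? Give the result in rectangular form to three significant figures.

Z_in ≈ 8.96 + j73.5 Ω

tan(βl) = tan(122°) = -1.6
Z_in = Z_0·(Z_L + jZ_0·tanβl)/(Z_0 + jZ_L·tanβl)
     = 50·(16.7 − j190)/(-126 − j26.7)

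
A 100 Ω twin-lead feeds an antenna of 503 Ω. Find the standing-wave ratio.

Γ = (503 − 100)/(503 + 100) = 0.668
VSWR = (1 + 0.668)/(1 − 0.668)

VSWR ≈ 5.03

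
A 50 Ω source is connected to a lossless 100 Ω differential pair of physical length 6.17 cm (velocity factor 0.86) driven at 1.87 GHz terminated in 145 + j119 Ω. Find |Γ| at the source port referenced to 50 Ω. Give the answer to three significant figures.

|Γ| ≈ 0.592

λ = v/f = 0.86·c / 1.87 GHz = 0.138 m
βl = 2π·l/λ = 2π × 0.447 = 161°
tan(βl) = -0.344
Z_in = Z_0·(Z_L + jZ_0·tanβl)/(Z_0 + jZ_L·tanβl) = 72.5 + j85.7 Ω
Γ_s = (Z_in − Z_s)/(Z_in + Z_s) = (22.5 + j85.7)/(123 + j85.7), |Γ_s| = 0.592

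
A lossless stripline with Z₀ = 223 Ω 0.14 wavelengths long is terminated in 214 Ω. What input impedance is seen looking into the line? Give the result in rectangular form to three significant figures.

Z_in ≈ 225 + j9.09 Ω

βl = 2π × 0.14 = 50.4°
tan(βl) = tan(50.4°) = 1.21
Z_in = Z_0·(Z_L + jZ_0·tanβl)/(Z_0 + jZ_L·tanβl)
     = 223·(214 + j270)/(223 + j259)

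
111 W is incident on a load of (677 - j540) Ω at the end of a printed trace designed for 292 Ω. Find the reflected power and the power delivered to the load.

|Γ| = |(385 − j540)/(969 − j540)| = 0.598
|Γ|² = 0.357
P_refl = |Γ|²·P_inc = 39.7 W, P_del = (1 − |Γ|²)·P_inc = 71.3 W

P_reflected ≈ 39.7 W; P_delivered ≈ 71.3 W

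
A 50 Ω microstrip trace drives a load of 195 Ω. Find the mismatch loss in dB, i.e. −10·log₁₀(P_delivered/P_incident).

mismatch loss ≈ 1.87 dB

Γ = (195 − 50)/(195 + 50) = 0.592
|Γ|² = 0.35, so P_del/P_inc = 1 − |Γ|² = 0.65
ML = −10·log₁₀(1 − |Γ|²)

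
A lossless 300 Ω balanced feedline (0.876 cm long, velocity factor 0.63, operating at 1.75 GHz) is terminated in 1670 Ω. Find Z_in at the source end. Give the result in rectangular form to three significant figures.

Z_in ≈ 205 − j471 Ω

λ = v/f = 0.63·c / 1.75 GHz = 0.108 m
βl = 2π·l/λ = 2π × 0.0811 = 29.2°
tan(βl) = tan(29.2°) = 0.559
Z_in = Z_0·(Z_L + jZ_0·tanβl)/(Z_0 + jZ_L·tanβl)
     = 300·(1670 + j168)/(300 + j933)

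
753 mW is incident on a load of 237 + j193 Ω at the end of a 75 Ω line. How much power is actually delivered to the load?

P_delivered ≈ 398 mW

|Γ| = |(162 + j193)/(312 + j193)| = 0.687
|Γ|² = 0.472
P_refl = |Γ|²·P_inc = 355 mW, P_del = (1 − |Γ|²)·P_inc = 398 mW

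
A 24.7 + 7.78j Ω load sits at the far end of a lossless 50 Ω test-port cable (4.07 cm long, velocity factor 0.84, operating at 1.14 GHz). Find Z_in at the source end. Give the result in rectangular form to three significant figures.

λ = v/f = 0.84·c / 1.14 GHz = 0.221 m
βl = 2π·l/λ = 2π × 0.184 = 66.3°
tan(βl) = tan(66.3°) = 2.28
Z_in = Z_0·(Z_L + jZ_0·tanβl)/(Z_0 + jZ_L·tanβl)
     = 50·(24.7 + j122)/(32.3 + j56.2)

Z_in ≈ 90.8 + j30.2 Ω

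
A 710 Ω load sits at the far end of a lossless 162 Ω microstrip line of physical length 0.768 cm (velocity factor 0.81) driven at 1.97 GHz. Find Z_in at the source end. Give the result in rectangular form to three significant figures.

λ = v/f = 0.81·c / 1.97 GHz = 0.123 m
βl = 2π·l/λ = 2π × 0.0623 = 22.4°
tan(βl) = tan(22.4°) = 0.412
Z_in = Z_0·(Z_L + jZ_0·tanβl)/(Z_0 + jZ_L·tanβl)
     = 162·(710 + j66.8)/(162 + j293)

Z_in ≈ 195 − j285 Ω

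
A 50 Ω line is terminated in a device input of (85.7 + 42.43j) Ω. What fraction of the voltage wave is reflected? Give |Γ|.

Γ = (Z_L − Z_0)/(Z_L + Z_0) = (35.7 + j42.43)/(135.7 + j42.43)
|Γ| = 55.5/142

|Γ| ≈ 0.39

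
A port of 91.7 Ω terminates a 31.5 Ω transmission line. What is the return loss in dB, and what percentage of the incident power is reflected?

Γ = (91.7 − 31.5)/(91.7 + 31.5) = 0.489
RL = −20·log₁₀(0.489) = 6.22 dB
P_refl/P_inc = |Γ|² = 0.239

RL ≈ 6.22 dB; 23.9% of incident power reflected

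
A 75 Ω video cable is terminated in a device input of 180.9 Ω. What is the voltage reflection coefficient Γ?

Γ = 0.414

Γ = (Z_L − Z_0)/(Z_L + Z_0) = (180.9 − 75)/(180.9 + 75) = 105.9/255.9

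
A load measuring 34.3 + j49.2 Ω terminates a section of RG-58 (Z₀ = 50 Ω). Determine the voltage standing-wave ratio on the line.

VSWR ≈ 3.25

Γ = (Z_L − Z_0)/(Z_L + Z_0) = (-15.7 + j49.2)/(84.3 + j49.2)
|Γ| = 51.6/97.6 = 0.529
VSWR = (1 + |Γ|)/(1 − |Γ|) = 1.53/0.471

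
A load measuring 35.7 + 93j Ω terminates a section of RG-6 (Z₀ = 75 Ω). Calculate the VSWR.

Γ = (Z_L − Z_0)/(Z_L + Z_0) = (-39.3 + j93)/(110.7 + j93)
|Γ| = 101/145 = 0.698
VSWR = (1 + |Γ|)/(1 − |Γ|) = 1.7/0.302

VSWR ≈ 5.63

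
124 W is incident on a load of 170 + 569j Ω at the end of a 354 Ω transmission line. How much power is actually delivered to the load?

|Γ| = |(-184 + j569)/(524 + j569)| = 0.773
|Γ|² = 0.598
P_refl = |Γ|²·P_inc = 74.1 W, P_del = (1 − |Γ|²)·P_inc = 49.9 W

P_delivered ≈ 49.9 W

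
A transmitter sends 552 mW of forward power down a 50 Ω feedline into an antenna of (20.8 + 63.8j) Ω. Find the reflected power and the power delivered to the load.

|Γ| = |(-29.2 + j63.8)/(70.8 + j63.8)| = 0.736
|Γ|² = 0.542
P_refl = |Γ|²·P_inc = 299 mW, P_del = (1 − |Γ|²)·P_inc = 253 mW

P_reflected ≈ 299 mW; P_delivered ≈ 253 mW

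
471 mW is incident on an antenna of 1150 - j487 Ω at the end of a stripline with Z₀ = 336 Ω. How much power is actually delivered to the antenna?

P_delivered ≈ 298 mW

|Γ| = |(814 − j487)/(1486 − j487)| = 0.607
|Γ|² = 0.368
P_refl = |Γ|²·P_inc = 173 mW, P_del = (1 − |Γ|²)·P_inc = 298 mW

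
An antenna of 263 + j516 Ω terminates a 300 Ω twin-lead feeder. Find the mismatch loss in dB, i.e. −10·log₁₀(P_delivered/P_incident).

mismatch loss ≈ 2.67 dB

Γ = (-37 + j516)/(563 + j516), |Γ| = 0.677
|Γ|² = 0.459, so P_del/P_inc = 1 − |Γ|² = 0.541
ML = −10·log₁₀(1 − |Γ|²)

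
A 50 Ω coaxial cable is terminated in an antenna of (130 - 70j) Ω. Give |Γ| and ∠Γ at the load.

Γ = (Z_L − Z_0)/(Z_L + Z_0) = (80 − j70)/(180 − j70)
|Γ| = 106/193 = 0.55

Γ ≈ 0.55 ∠ -19.9°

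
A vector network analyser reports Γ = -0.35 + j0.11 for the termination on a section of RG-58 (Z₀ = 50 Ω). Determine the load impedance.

Z_L = Z_0·(1 + Γ)/(1 − Γ) = 50·(0.65 + j0.11)/(1.35 − j0.11)

Z_L ≈ 23.6 + j6 Ω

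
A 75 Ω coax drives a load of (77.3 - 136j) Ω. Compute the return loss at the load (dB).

RL ≈ 3.53 dB

Γ = (2.3 − j136)/(152.3 − j136), |Γ| = 0.666
RL = −20·log₁₀|Γ| = −20·log₁₀(0.666)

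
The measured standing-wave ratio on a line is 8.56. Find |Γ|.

|Γ| ≈ 0.791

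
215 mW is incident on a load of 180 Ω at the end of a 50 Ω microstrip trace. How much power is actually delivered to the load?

P_delivered ≈ 146 mW

Γ = (180 − 50)/(180 + 50) = 0.565
|Γ|² = 0.319
P_refl = |Γ|²·P_inc = 68.7 mW, P_del = (1 − |Γ|²)·P_inc = 146 mW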